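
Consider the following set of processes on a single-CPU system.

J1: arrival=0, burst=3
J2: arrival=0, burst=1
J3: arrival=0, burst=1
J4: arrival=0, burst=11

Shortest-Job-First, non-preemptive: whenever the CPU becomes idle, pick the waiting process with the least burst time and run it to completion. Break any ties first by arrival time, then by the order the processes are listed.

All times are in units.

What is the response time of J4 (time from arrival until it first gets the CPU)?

Gantt: | J2 0-1 | J3 1-2 | J1 2-5 | J4 5-16 |
Completion: J1=5  J2=1  J3=2  J4=16
Turnaround (C−A): J1=5  J2=1  J3=2  J4=16
Response(J4) = first start − arrival = 5 − 0 = 5

5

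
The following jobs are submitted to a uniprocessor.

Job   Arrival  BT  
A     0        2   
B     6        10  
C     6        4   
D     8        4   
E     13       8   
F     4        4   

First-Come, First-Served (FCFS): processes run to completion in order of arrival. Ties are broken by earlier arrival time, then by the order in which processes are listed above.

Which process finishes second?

F

Schedule: | A 0-2 | idle 2-4 | F 4-8 | B 8-18 | C 18-22 | D 22-26 | E 26-34 |
Completion: A=2  B=18  C=22  D=26  E=34  F=8
Turnaround (C−A): A=2  B=12  C=16  D=18  E=21  F=4
Finish order: A → F → B → C → D → E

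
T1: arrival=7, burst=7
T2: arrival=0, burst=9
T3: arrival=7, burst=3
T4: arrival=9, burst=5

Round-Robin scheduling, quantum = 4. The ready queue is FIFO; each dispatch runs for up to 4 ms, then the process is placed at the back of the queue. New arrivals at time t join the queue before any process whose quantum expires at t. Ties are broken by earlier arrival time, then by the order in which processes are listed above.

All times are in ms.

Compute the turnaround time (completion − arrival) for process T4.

15

Timeline: | T2 0-8 | T1 8-12 | T3 12-15 | T2 15-16 | T4 16-20 | T1 20-23 | T4 23-24 |
Completion: T1=23  T2=16  T3=15  T4=24
Turnaround (C−A): T1=16  T2=16  T3=8  T4=15
Turnaround(T4) = completion − arrival = 24 − 9 = 15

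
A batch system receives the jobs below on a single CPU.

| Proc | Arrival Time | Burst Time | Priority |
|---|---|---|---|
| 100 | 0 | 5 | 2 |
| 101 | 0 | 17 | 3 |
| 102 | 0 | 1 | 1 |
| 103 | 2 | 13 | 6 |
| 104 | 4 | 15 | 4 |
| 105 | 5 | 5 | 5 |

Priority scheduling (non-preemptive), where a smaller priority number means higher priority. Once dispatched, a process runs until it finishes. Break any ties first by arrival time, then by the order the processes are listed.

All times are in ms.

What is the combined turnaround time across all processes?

156

Schedule: | 102 0-1 | 100 1-6 | 101 6-23 | 104 23-38 | 105 38-43 | 103 43-56 |
Completion: 100=6  101=23  102=1  103=56  104=38  105=43
Turnaround = completion − arrival: 100=6, 101=23, 102=1, 103=54, 104=34, 105=38
Total turnaround = 6 + 23 + 1 + 54 + 34 + 38 = 156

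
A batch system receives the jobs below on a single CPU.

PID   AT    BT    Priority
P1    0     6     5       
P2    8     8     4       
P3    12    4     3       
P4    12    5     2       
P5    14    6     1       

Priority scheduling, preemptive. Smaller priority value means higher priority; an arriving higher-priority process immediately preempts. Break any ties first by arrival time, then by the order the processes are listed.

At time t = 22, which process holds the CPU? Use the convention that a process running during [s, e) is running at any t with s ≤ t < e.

Timeline: | P1 0-6 | idle 6-8 | P2 8-12 | P4 12-14 | P5 14-20 | P4 20-23 | P3 23-27 | P2 27-31 |
Completion: P1=6  P2=31  P3=27  P4=23  P5=20

P4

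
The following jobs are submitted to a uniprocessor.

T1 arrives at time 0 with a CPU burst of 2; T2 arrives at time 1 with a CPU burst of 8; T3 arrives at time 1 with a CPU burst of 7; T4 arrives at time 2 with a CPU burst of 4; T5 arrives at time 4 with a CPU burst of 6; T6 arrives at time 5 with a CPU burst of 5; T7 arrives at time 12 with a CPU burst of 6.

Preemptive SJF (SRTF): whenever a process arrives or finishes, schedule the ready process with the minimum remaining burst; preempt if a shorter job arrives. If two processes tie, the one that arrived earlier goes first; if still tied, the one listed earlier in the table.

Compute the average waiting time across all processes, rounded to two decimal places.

9.14

Schedule: | T1 0-2 | T4 2-6 | T6 6-11 | T5 11-17 | T7 17-23 | T3 23-30 | T2 30-38 |
Completion: T1=2  T2=38  T3=30  T4=6  T5=17  T6=11  T7=23
Waiting times: T1=0, T2=29, T3=22, T4=0, T5=7, T6=1, T7=5
Average waiting = (0+29+22+0+7+1+5) / 7 = 64/7 = 9.14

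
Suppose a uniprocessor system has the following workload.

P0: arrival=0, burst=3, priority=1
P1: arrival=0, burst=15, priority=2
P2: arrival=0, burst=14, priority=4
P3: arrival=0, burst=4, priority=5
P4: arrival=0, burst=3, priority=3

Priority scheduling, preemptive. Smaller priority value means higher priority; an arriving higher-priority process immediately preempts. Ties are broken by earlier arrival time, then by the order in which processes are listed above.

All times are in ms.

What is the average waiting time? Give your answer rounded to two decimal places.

Timeline: | P0 0-3 | P1 3-18 | P4 18-21 | P2 21-35 | P3 35-39 |
Completion: P0=3  P1=18  P2=35  P3=39  P4=21
Waiting times: P0=0, P1=3, P2=21, P3=35, P4=18
Average waiting = (0+3+21+35+18) / 5 = 77/5 = 15.40

15.40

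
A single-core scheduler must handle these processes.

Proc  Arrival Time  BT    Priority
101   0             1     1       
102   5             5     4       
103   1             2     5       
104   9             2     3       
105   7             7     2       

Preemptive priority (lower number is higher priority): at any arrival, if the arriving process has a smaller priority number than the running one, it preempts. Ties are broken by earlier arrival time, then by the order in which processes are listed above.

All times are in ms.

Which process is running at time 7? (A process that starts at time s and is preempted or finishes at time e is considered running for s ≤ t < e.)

105

Schedule: | 101 0-1 | 103 1-3 | idle 3-5 | 102 5-7 | 105 7-14 | 104 14-16 | 102 16-19 |
Completion: 101=1  102=19  103=3  104=16  105=14
Turnaround (C−A): 101=1  102=14  103=2  104=7  105=7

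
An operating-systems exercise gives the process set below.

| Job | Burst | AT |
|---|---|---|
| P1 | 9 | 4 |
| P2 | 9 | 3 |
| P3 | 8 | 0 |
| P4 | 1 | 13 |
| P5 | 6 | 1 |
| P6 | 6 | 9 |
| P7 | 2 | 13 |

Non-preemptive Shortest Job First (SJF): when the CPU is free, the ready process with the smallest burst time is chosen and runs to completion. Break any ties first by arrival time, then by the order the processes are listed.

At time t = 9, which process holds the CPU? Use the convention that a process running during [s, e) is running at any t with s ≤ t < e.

P5

Timeline: | P3 0-8 | P5 8-14 | P4 14-15 | P7 15-17 | P6 17-23 | P2 23-32 | P1 32-41 |
Completion: P1=41  P2=32  P3=8  P4=15  P5=14  P6=23  P7=17
Turnaround (C−A): P1=37  P2=29  P3=8  P4=2  P5=13  P6=14  P7=4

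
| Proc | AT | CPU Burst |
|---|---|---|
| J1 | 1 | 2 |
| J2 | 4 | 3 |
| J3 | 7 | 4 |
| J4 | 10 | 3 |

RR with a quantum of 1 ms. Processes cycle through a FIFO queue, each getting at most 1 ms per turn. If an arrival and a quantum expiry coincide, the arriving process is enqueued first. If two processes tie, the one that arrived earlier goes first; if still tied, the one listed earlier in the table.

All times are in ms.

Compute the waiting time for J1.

Timeline: | idle 0-1 | J1 1-3 | idle 3-4 | J2 4-7 | J3 7-10 | J4 10-11 | J3 11-12 | J4 12-14 |
Completion: J1=3  J2=7  J3=12  J4=14
Turnaround (C−A): J1=2  J2=3  J3=5  J4=4
Waiting(J1) = turnaround − burst = 2 − 2 = 0

0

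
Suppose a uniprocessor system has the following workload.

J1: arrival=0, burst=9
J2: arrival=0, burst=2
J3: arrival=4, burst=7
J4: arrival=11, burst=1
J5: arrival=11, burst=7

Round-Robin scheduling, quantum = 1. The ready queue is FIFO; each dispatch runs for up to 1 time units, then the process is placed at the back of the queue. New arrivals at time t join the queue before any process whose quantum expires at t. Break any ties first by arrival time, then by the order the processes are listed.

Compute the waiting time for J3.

Schedule: | J1 0-1 | J2 1-2 | J1 2-3 | J2 3-4 | J1 4-5 | J3 5-6 | J1 6-7 | J3 7-8 | J1 8-9 | J3 9-10 | J1 10-11 | J3 11-12 | J4 12-13 | J5 13-14 | J1 14-15 | J3 15-16 | J5 16-17 | J1 17-18 | J3 18-19 | J5 19-20 | J1 20-21 | J3 21-22 | J5 22-26 |
Completion: J1=21  J2=4  J3=22  J4=13  J5=26
Turnaround (C−A): J1=21  J2=4  J3=18  J4=2  J5=15
Waiting(J3) = turnaround − burst = 18 − 7 = 11

11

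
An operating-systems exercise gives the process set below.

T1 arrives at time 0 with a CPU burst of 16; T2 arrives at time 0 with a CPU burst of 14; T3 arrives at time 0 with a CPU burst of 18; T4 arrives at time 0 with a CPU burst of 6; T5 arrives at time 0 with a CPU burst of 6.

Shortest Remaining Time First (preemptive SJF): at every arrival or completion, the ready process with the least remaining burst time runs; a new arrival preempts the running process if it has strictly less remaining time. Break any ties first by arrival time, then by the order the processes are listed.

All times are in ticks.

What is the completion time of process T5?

Schedule: | T4 0-6 | T5 6-12 | T2 12-26 | T1 26-42 | T3 42-60 |
Completion: T1=42  T2=26  T3=60  T4=6  T5=12
Turnaround (C−A): T1=42  T2=26  T3=60  T4=6  T5=12

12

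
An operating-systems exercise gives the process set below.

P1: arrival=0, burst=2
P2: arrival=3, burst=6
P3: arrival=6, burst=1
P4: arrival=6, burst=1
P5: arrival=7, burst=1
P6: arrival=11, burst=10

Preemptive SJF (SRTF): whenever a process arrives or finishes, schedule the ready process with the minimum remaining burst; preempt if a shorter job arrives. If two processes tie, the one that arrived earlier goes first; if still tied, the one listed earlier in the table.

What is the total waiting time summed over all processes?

Schedule: | P1 0-2 | idle 2-3 | P2 3-6 | P3 6-7 | P4 7-8 | P5 8-9 | P2 9-12 | P6 12-22 |
Completion: P1=2  P2=12  P3=7  P4=8  P5=9  P6=22
Waiting = turnaround − burst: P1=0, P2=3, P3=0, P4=1, P5=1, P6=1
Total waiting = 0 + 3 + 0 + 1 + 1 + 1 = 6

6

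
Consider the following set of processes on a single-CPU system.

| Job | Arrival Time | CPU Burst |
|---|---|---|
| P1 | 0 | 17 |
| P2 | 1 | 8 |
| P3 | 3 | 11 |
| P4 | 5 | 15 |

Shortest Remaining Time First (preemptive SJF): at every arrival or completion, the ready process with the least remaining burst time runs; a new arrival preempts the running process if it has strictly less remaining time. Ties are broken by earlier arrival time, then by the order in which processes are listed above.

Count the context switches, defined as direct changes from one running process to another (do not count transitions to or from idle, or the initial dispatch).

4

Timeline: | P1 0-1 | P2 1-9 | P3 9-20 | P4 20-35 | P1 35-51 |
Completion: P1=51  P2=9  P3=20  P4=35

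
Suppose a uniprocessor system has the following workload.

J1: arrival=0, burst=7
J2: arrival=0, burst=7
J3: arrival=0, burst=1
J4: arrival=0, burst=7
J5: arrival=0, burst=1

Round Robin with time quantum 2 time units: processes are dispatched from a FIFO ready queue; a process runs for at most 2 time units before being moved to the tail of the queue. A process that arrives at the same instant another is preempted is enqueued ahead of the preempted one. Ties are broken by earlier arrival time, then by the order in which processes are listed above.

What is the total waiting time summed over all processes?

Timeline: | J1 0-2 | J2 2-4 | J3 4-5 | J4 5-7 | J5 7-8 | J1 8-10 | J2 10-12 | J4 12-14 | J1 14-16 | J2 16-18 | J4 18-20 | J1 20-21 | J2 21-22 | J4 22-23 |
Completion: J1=21  J2=22  J3=5  J4=23  J5=8
Turnaround (C−A): J1=21  J2=22  J3=5  J4=23  J5=8
Waiting = turnaround − burst: J1=14, J2=15, J3=4, J4=16, J5=7
Total waiting = 14 + 15 + 4 + 16 + 7 = 56

56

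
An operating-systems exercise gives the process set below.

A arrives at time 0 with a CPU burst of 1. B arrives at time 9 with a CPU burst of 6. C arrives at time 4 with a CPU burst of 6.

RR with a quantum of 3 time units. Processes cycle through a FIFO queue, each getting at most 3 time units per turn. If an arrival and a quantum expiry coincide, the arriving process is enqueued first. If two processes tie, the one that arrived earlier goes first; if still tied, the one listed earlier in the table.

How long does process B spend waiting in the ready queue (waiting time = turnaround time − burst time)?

Schedule: | A 0-1 | idle 1-4 | C 4-10 | B 10-16 |
Completion: A=1  B=16  C=10
Turnaround (C−A): A=1  B=7  C=6
Waiting(B) = turnaround − burst = 7 − 6 = 1

1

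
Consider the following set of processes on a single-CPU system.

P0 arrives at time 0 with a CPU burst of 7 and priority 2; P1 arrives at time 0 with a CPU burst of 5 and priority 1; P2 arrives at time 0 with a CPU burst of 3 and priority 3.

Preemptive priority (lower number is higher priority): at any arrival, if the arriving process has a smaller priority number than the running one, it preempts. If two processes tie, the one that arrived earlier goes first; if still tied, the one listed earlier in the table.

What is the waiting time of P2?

Timeline: | P1 0-5 | P0 5-12 | P2 12-15 |
Completion: P0=12  P1=5  P2=15
Waiting(P2) = turnaround − burst = 15 − 3 = 12

12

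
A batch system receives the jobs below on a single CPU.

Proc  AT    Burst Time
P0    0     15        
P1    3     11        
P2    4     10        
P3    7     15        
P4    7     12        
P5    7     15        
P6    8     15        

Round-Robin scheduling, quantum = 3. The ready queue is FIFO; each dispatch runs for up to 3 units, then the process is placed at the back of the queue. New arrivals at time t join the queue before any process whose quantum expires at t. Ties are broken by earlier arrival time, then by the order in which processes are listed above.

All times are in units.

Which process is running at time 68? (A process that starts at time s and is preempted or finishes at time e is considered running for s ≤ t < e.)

P0

Gantt: | P0 0-3 | P1 3-6 | P0 6-9 | P2 9-12 | P1 12-15 | P3 15-18 | P4 18-21 | P5 21-24 | P6 24-27 | P0 27-30 | P2 30-33 | P1 33-36 | P3 36-39 | P4 39-42 | P5 42-45 | P6 45-48 | P0 48-51 | P2 51-54 | P1 54-56 | P3 56-59 | P4 59-62 | P5 62-65 | P6 65-68 | P0 68-71 | P2 71-72 | P3 72-75 | P4 75-78 | P5 78-81 | P6 81-84 | P3 84-87 | P5 87-90 | P6 90-93 |
Completion: P0=71  P1=56  P2=72  P3=87  P4=78  P5=90  P6=93
Turnaround (C−A): P0=71  P1=53  P2=68  P3=80  P4=71  P5=83  P6=85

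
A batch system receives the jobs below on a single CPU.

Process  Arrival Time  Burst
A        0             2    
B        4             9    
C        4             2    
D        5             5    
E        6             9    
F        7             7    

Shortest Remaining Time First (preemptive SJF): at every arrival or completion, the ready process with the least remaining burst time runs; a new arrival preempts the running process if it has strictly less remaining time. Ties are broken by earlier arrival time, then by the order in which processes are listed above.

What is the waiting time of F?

4

Schedule: | A 0-2 | idle 2-4 | C 4-6 | D 6-11 | F 11-18 | B 18-27 | E 27-36 |
Completion: A=2  B=27  C=6  D=11  E=36  F=18
Turnaround (C−A): A=2  B=23  C=2  D=6  E=30  F=11
Waiting(F) = turnaround − burst = 11 − 7 = 4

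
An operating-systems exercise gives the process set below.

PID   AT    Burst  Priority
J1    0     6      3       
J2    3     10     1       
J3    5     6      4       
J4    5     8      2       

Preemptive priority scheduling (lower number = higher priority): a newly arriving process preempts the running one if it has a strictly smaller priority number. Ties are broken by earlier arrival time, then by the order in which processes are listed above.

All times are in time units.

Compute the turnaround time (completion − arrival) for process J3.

25

Timeline: | J1 0-3 | J2 3-13 | J4 13-21 | J1 21-24 | J3 24-30 |
Completion: J1=24  J2=13  J3=30  J4=21
Turnaround (C−A): J1=24  J2=10  J3=25  J4=16
Turnaround(J3) = completion − arrival = 30 − 5 = 25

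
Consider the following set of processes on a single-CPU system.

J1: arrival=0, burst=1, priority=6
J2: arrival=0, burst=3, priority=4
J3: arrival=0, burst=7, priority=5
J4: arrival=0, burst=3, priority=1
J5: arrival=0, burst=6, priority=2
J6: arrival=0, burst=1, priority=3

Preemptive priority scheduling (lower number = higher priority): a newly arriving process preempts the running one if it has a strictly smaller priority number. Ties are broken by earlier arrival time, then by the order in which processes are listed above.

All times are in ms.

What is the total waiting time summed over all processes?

55

Gantt: | J4 0-3 | J5 3-9 | J6 9-10 | J2 10-13 | J3 13-20 | J1 20-21 |
Completion: J1=21  J2=13  J3=20  J4=3  J5=9  J6=10
Waiting = turnaround − burst: J1=20, J2=10, J3=13, J4=0, J5=3, J6=9
Total waiting = 20 + 10 + 13 + 0 + 3 + 9 = 55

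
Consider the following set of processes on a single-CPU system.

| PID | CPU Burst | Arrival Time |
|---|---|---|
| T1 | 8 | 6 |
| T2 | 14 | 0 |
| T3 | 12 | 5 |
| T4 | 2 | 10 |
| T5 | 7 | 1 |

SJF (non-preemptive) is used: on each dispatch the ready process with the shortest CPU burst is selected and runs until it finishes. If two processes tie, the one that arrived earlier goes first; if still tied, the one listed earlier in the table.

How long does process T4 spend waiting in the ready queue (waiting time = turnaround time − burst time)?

4

Gantt: | T2 0-14 | T4 14-16 | T5 16-23 | T1 23-31 | T3 31-43 |
Completion: T1=31  T2=14  T3=43  T4=16  T5=23
Waiting(T4) = turnaround − burst = 6 − 2 = 4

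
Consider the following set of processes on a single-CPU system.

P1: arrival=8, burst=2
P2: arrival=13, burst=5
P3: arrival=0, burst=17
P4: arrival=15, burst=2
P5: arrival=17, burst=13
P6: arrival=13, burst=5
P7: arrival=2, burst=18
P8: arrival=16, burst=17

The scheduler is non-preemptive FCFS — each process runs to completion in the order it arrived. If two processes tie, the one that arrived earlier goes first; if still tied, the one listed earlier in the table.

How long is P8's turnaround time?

Gantt: | P3 0-17 | P7 17-35 | P1 35-37 | P2 37-42 | P6 42-47 | P4 47-49 | P8 49-66 | P5 66-79 |
Completion: P1=37  P2=42  P3=17  P4=49  P5=79  P6=47  P7=35  P8=66
Turnaround (C−A): P1=29  P2=29  P3=17  P4=34  P5=62  P6=34  P7=33  P8=50
Turnaround(P8) = completion − arrival = 66 − 16 = 50

50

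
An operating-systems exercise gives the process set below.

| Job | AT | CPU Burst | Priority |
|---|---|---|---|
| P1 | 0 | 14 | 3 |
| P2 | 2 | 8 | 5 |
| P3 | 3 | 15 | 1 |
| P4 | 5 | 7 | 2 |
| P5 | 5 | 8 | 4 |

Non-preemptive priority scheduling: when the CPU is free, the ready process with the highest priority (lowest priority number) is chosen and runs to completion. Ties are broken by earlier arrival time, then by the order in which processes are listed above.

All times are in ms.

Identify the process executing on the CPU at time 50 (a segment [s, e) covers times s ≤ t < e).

Schedule: | P1 0-14 | P3 14-29 | P4 29-36 | P5 36-44 | P2 44-52 |
Completion: P1=14  P2=52  P3=29  P4=36  P5=44

P2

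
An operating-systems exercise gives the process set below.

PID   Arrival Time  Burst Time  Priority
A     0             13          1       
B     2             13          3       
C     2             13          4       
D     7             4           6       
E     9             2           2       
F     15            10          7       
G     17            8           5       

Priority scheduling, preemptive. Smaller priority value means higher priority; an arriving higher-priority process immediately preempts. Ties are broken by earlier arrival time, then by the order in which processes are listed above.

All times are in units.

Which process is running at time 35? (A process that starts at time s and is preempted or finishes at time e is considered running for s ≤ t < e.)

Timeline: | A 0-13 | E 13-15 | B 15-28 | C 28-41 | G 41-49 | D 49-53 | F 53-63 |
Completion: A=13  B=28  C=41  D=53  E=15  F=63  G=49

C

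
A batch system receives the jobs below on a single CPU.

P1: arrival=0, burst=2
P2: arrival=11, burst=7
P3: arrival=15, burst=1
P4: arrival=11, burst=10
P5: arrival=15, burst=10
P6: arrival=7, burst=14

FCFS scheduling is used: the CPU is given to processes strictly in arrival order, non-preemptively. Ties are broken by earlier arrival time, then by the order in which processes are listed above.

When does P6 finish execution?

Timeline: | P1 0-2 | idle 2-7 | P6 7-21 | P2 21-28 | P4 28-38 | P3 38-39 | P5 39-49 |
Completion: P1=2  P2=28  P3=39  P4=38  P5=49  P6=21

21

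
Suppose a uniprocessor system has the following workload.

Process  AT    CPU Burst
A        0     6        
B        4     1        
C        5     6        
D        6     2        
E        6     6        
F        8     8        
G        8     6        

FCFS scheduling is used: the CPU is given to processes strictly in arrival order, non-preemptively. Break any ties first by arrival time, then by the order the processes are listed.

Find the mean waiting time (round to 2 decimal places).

7.71

Gantt: | A 0-6 | B 6-7 | C 7-13 | D 13-15 | E 15-21 | F 21-29 | G 29-35 |
Completion: A=6  B=7  C=13  D=15  E=21  F=29  G=35
Waiting times: A=0, B=2, C=2, D=7, E=9, F=13, G=21
Average waiting = (0+2+2+7+9+13+21) / 7 = 54/7 = 7.71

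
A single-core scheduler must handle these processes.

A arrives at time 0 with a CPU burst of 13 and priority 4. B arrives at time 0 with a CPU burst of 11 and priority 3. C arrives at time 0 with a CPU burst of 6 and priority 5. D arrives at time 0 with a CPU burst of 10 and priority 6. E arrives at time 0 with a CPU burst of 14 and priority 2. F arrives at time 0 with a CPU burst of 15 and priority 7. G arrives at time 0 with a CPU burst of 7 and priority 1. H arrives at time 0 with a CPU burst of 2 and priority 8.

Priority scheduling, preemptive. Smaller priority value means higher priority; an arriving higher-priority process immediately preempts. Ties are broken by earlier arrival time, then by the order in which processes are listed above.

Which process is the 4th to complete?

Schedule: | G 0-7 | E 7-21 | B 21-32 | A 32-45 | C 45-51 | D 51-61 | F 61-76 | H 76-78 |
Completion: A=45  B=32  C=51  D=61  E=21  F=76  G=7  H=78
Turnaround (C−A): A=45  B=32  C=51  D=61  E=21  F=76  G=7  H=78
Finish order: G → E → B → A → C → D → F → H

A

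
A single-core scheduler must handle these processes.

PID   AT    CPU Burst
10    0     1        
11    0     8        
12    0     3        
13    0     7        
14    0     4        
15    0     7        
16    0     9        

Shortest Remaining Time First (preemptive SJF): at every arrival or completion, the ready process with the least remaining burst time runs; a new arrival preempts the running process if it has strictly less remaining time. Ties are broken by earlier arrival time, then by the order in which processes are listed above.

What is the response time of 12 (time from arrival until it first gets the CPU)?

Schedule: | 10 0-1 | 12 1-4 | 14 4-8 | 13 8-15 | 15 15-22 | 11 22-30 | 16 30-39 |
Completion: 10=1  11=30  12=4  13=15  14=8  15=22  16=39
Response(12) = first start − arrival = 1 − 0 = 1

1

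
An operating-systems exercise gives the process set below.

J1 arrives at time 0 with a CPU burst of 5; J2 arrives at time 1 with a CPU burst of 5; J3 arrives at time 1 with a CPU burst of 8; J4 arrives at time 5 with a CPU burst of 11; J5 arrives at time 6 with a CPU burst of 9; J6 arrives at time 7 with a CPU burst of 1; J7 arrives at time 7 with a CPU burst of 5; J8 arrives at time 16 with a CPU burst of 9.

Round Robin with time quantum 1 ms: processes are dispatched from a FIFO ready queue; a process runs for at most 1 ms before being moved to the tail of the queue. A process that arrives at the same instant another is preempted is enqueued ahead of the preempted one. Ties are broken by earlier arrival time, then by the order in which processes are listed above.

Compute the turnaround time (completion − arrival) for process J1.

20

Gantt: | J1 0-1 | J2 1-2 | J3 2-3 | J1 3-4 | J2 4-5 | J3 5-6 | J1 6-7 | J4 7-8 | J2 8-9 | J5 9-10 | J3 10-11 | J6 11-12 | J7 12-13 | J1 13-14 | J4 14-15 | J2 15-16 | J5 16-17 | J3 17-18 | J7 18-19 | J1 19-20 | J4 20-21 | J8 21-22 | J2 22-23 | J5 23-24 | J3 24-25 | J7 25-26 | J4 26-27 | J8 27-28 | J5 28-29 | J3 29-30 | J7 30-31 | J4 31-32 | J8 32-33 | J5 33-34 | J3 34-35 | J7 35-36 | J4 36-37 | J8 37-38 | J5 38-39 | J3 39-40 | J4 40-41 | J8 41-42 | J5 42-43 | J4 43-44 | J8 44-45 | J5 45-46 | J4 46-47 | J8 47-48 | J5 48-49 | J4 49-50 | J8 50-51 | J4 51-52 | J8 52-53 |
Completion: J1=20  J2=23  J3=40  J4=52  J5=49  J6=12  J7=36  J8=53
Turnaround (C−A): J1=20  J2=22  J3=39  J4=47  J5=43  J6=5  J7=29  J8=37
Turnaround(J1) = completion − arrival = 20 − 0 = 20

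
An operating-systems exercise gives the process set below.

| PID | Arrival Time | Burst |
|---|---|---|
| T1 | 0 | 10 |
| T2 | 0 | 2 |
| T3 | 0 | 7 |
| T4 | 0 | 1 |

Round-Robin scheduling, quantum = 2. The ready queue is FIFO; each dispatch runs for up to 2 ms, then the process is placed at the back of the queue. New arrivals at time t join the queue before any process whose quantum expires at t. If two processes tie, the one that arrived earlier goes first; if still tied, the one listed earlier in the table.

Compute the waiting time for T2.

2

Gantt: | T1 0-2 | T2 2-4 | T3 4-6 | T4 6-7 | T1 7-9 | T3 9-11 | T1 11-13 | T3 13-15 | T1 15-17 | T3 17-18 | T1 18-20 |
Completion: T1=20  T2=4  T3=18  T4=7
Turnaround (C−A): T1=20  T2=4  T3=18  T4=7
Waiting(T2) = turnaround − burst = 4 − 2 = 2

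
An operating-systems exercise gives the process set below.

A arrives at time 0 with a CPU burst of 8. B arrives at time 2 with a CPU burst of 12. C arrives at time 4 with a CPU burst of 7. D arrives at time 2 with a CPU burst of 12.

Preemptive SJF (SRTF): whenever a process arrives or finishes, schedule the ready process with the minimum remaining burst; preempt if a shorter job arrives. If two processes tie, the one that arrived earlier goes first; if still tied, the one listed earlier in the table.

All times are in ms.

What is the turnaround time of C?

Schedule: | A 0-8 | C 8-15 | B 15-27 | D 27-39 |
Completion: A=8  B=27  C=15  D=39
Turnaround (C−A): A=8  B=25  C=11  D=37
Turnaround(C) = completion − arrival = 15 − 4 = 11

11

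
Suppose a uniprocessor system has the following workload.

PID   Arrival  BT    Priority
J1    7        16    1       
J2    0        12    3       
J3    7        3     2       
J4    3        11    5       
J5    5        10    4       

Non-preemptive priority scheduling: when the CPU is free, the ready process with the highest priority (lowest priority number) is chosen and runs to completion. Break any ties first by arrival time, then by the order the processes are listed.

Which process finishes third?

Timeline: | J2 0-12 | J1 12-28 | J3 28-31 | J5 31-41 | J4 41-52 |
Completion: J1=28  J2=12  J3=31  J4=52  J5=41
Turnaround (C−A): J1=21  J2=12  J3=24  J4=49  J5=36
Finish order: J2 → J1 → J3 → J5 → J4

J3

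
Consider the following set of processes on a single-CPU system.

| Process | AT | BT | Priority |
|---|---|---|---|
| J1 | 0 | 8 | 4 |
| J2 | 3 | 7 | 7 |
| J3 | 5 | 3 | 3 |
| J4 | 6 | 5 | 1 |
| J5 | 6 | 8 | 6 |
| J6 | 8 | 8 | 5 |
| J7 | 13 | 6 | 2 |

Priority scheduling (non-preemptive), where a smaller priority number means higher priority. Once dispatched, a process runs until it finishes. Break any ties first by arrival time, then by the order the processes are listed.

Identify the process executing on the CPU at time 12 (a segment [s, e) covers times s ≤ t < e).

J4

Timeline: | J1 0-8 | J4 8-13 | J7 13-19 | J3 19-22 | J6 22-30 | J5 30-38 | J2 38-45 |
Completion: J1=8  J2=45  J3=22  J4=13  J5=38  J6=30  J7=19
Turnaround (C−A): J1=8  J2=42  J3=17  J4=7  J5=32  J6=22  J7=6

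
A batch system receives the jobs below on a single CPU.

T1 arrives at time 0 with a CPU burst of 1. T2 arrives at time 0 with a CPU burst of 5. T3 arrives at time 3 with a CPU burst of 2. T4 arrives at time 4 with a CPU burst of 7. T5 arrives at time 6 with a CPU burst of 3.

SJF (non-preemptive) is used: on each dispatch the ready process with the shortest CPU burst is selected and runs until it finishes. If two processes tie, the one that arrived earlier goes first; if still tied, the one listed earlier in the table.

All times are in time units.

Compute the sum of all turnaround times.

Timeline: | T1 0-1 | T2 1-6 | T3 6-8 | T5 8-11 | T4 11-18 |
Completion: T1=1  T2=6  T3=8  T4=18  T5=11
Turnaround = completion − arrival: T1=1, T2=6, T3=5, T4=14, T5=5
Total turnaround = 1 + 6 + 5 + 14 + 5 = 31

31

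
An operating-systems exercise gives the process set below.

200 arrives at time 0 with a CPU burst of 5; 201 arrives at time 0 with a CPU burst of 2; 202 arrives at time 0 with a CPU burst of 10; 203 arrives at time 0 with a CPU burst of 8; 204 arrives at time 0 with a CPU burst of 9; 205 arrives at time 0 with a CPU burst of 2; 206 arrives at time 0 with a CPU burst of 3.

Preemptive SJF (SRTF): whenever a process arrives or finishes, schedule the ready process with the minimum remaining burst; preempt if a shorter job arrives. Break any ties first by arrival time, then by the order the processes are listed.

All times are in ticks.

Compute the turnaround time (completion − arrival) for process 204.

29

Gantt: | 201 0-2 | 205 2-4 | 206 4-7 | 200 7-12 | 203 12-20 | 204 20-29 | 202 29-39 |
Completion: 200=12  201=2  202=39  203=20  204=29  205=4  206=7
Turnaround (C−A): 200=12  201=2  202=39  203=20  204=29  205=4  206=7
Turnaround(204) = completion − arrival = 29 − 0 = 29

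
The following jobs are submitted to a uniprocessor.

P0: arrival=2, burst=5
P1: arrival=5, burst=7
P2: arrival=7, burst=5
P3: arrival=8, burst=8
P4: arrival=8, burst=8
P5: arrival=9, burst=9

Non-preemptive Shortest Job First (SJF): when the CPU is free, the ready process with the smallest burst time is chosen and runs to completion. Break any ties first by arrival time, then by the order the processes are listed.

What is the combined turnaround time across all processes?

105

Gantt: | idle 0-2 | P0 2-7 | P2 7-12 | P1 12-19 | P3 19-27 | P4 27-35 | P5 35-44 |
Completion: P0=7  P1=19  P2=12  P3=27  P4=35  P5=44
Turnaround (C−A): P0=5  P1=14  P2=5  P3=19  P4=27  P5=35
Turnaround = completion − arrival: P0=5, P1=14, P2=5, P3=19, P4=27, P5=35
Total turnaround = 5 + 14 + 5 + 19 + 27 + 35 = 105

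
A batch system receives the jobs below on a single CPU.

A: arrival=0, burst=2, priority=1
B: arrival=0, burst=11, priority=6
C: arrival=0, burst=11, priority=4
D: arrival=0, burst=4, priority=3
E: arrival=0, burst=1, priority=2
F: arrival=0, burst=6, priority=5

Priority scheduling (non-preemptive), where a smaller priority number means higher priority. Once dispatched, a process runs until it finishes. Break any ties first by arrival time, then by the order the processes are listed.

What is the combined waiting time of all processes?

54

Timeline: | A 0-2 | E 2-3 | D 3-7 | C 7-18 | F 18-24 | B 24-35 |
Completion: A=2  B=35  C=18  D=7  E=3  F=24
Turnaround (C−A): A=2  B=35  C=18  D=7  E=3  F=24
Waiting = turnaround − burst: A=0, B=24, C=7, D=3, E=2, F=18
Total waiting = 0 + 24 + 7 + 3 + 2 + 18 = 54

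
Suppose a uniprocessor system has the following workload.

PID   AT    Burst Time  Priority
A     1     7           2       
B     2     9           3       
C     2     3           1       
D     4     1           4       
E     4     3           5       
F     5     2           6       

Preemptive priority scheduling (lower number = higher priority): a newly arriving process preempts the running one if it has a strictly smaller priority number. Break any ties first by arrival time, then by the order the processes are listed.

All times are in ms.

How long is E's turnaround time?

20

Timeline: | idle 0-1 | A 1-2 | C 2-5 | A 5-11 | B 11-20 | D 20-21 | E 21-24 | F 24-26 |
Completion: A=11  B=20  C=5  D=21  E=24  F=26
Turnaround(E) = completion − arrival = 24 − 4 = 20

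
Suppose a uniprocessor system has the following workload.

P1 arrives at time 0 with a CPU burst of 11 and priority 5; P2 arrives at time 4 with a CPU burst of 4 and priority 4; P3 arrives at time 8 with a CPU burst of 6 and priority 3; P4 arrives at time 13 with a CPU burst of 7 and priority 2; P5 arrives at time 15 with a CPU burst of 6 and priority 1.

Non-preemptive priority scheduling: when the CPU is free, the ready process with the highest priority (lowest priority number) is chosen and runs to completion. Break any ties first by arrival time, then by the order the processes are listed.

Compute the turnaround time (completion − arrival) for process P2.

30

Timeline: | P1 0-11 | P3 11-17 | P5 17-23 | P4 23-30 | P2 30-34 |
Completion: P1=11  P2=34  P3=17  P4=30  P5=23
Turnaround(P2) = completion − arrival = 34 − 4 = 30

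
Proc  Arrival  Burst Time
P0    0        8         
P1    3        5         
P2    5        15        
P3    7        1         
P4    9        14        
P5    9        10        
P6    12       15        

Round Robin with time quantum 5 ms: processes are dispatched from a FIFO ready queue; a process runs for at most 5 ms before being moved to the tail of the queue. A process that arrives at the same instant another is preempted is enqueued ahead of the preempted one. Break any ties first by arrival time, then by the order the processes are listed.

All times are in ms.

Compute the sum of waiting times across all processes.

173

Schedule: | P0 0-5 | P1 5-10 | P2 10-15 | P0 15-18 | P3 18-19 | P4 19-24 | P5 24-29 | P6 29-34 | P2 34-39 | P4 39-44 | P5 44-49 | P6 49-54 | P2 54-59 | P4 59-63 | P6 63-68 |
Completion: P0=18  P1=10  P2=59  P3=19  P4=63  P5=49  P6=68
Waiting = turnaround − burst: P0=10, P1=2, P2=39, P3=11, P4=40, P5=30, P6=41
Total waiting = 10 + 2 + 39 + 11 + 40 + 30 + 41 = 173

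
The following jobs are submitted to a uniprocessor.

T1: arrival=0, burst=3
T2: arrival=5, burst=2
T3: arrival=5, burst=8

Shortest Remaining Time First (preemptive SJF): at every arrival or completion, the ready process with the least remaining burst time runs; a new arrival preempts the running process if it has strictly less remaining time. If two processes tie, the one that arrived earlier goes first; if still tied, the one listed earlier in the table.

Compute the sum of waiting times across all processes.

Gantt: | T1 0-3 | idle 3-5 | T2 5-7 | T3 7-15 |
Completion: T1=3  T2=7  T3=15
Turnaround (C−A): T1=3  T2=2  T3=10
Waiting = turnaround − burst: T1=0, T2=0, T3=2
Total waiting = 0 + 0 + 2 = 2

2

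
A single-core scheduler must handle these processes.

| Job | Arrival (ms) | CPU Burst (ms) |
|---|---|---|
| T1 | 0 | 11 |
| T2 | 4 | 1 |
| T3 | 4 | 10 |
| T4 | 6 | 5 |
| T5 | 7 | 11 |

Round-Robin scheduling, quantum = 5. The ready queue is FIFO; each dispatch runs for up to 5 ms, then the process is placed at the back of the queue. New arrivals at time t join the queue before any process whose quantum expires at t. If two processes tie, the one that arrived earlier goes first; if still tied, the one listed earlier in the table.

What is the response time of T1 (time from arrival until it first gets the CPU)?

0

Timeline: | T1 0-5 | T2 5-6 | T3 6-11 | T1 11-16 | T4 16-21 | T5 21-26 | T3 26-31 | T1 31-32 | T5 32-38 |
Completion: T1=32  T2=6  T3=31  T4=21  T5=38
Response(T1) = first start − arrival = 0 − 0 = 0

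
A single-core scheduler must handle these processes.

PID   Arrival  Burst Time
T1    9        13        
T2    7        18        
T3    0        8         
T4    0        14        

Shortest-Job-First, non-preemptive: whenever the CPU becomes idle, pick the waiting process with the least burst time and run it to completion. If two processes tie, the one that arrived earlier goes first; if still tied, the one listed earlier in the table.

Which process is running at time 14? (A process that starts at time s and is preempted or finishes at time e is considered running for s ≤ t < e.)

Schedule: | T3 0-8 | T4 8-22 | T1 22-35 | T2 35-53 |
Completion: T1=35  T2=53  T3=8  T4=22
Turnaround (C−A): T1=26  T2=46  T3=8  T4=22

T4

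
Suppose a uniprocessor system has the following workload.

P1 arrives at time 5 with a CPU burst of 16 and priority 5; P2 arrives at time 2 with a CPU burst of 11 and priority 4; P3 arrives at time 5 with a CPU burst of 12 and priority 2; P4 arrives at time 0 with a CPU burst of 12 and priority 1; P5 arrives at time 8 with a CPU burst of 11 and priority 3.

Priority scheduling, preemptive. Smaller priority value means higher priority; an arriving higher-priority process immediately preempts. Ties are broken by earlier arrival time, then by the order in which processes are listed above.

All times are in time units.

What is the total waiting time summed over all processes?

97

Timeline: | P4 0-12 | P3 12-24 | P5 24-35 | P2 35-46 | P1 46-62 |
Completion: P1=62  P2=46  P3=24  P4=12  P5=35
Turnaround (C−A): P1=57  P2=44  P3=19  P4=12  P5=27
Waiting = turnaround − burst: P1=41, P2=33, P3=7, P4=0, P5=16
Total waiting = 41 + 33 + 7 + 0 + 16 = 97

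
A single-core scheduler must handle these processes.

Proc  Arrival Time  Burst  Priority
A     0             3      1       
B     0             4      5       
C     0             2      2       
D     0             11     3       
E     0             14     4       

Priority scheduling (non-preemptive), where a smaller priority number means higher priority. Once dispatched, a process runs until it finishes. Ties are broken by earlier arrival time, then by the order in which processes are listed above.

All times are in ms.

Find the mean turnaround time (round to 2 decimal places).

17.60

Gantt: | A 0-3 | C 3-5 | D 5-16 | E 16-30 | B 30-34 |
Completion: A=3  B=34  C=5  D=16  E=30
Turnaround (C−A): A=3  B=34  C=5  D=16  E=30
Turnaround times: A=3, B=34, C=5, D=16, E=30
Average turnaround = (3+34+5+16+30) / 5 = 88/5 = 17.60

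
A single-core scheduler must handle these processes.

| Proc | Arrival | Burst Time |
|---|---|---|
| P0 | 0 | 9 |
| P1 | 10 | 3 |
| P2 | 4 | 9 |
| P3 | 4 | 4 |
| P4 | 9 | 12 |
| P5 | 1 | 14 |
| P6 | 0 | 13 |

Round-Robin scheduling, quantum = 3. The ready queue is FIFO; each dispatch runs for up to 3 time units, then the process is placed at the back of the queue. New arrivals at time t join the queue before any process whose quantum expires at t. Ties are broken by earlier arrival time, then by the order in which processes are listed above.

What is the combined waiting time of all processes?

Gantt: | P0 0-3 | P6 3-6 | P5 6-9 | P0 9-12 | P2 12-15 | P3 15-18 | P6 18-21 | P4 21-24 | P5 24-27 | P1 27-30 | P0 30-33 | P2 33-36 | P3 36-37 | P6 37-40 | P4 40-43 | P5 43-46 | P2 46-49 | P6 49-52 | P4 52-55 | P5 55-58 | P6 58-59 | P4 59-62 | P5 62-64 |
Completion: P0=33  P1=30  P2=49  P3=37  P4=62  P5=64  P6=59
Waiting = turnaround − burst: P0=24, P1=17, P2=36, P3=29, P4=41, P5=49, P6=46
Total waiting = 24 + 17 + 36 + 29 + 41 + 49 + 46 = 242

242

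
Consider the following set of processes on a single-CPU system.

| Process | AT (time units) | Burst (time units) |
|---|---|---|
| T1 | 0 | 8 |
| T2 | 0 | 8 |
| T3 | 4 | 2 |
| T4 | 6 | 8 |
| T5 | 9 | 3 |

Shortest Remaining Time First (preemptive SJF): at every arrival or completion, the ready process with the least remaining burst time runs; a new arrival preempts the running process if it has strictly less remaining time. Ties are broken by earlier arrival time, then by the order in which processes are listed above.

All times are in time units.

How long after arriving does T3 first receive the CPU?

Timeline: | T1 0-4 | T3 4-6 | T1 6-10 | T5 10-13 | T2 13-21 | T4 21-29 |
Completion: T1=10  T2=21  T3=6  T4=29  T5=13
Turnaround (C−A): T1=10  T2=21  T3=2  T4=23  T5=4
Response(T3) = first start − arrival = 4 − 4 = 0

0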